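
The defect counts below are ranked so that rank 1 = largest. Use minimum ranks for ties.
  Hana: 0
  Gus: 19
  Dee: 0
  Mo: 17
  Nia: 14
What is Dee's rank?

4

Sorted (descending): 19, 17, 14, 0, 0
The 2 values of 0 occupy positions 4–5 → each gets rank 4.
Dee has value 0 → rank 4.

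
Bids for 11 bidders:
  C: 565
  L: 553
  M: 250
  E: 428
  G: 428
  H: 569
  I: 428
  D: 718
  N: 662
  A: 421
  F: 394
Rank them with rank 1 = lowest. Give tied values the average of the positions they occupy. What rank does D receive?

11

Sorted (ascending): 250, 394, 421, 428, 428, 428, 553, 565, 569, 662, 718
The 3 values of 428 occupy positions 4–6 → average rank 5.
D has value 718 → rank 11.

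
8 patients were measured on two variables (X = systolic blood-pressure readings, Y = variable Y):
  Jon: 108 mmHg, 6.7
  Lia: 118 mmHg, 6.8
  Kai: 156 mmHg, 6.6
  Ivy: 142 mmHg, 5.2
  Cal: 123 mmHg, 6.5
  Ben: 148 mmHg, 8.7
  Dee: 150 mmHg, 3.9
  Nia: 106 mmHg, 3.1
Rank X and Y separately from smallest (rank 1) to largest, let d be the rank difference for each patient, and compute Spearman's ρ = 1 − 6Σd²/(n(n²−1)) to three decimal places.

Ranks of variable 1: 2, 3, 8, 5, 4, 6, 7, 1
Ranks of variable 2: 6, 7, 5, 3, 4, 8, 2, 1
d = r₁ − r₂: -4, -4, 3, 2, 0, -2, 5, 0
d²: 16, 16, 9, 4, 0, 4, 25, 0; Σd² = 74
ρ = 1 − 6·74/(8·63) = 1 − 444/504 = 0.119

0.119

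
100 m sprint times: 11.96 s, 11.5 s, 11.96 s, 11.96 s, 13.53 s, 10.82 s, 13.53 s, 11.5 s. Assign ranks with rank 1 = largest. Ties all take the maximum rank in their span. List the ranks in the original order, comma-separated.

5, 7, 5, 5, 2, 8, 2, 7

Sorted (descending): 13.53, 13.53, 11.96, 11.96, 11.96, 11.5, 11.5, 10.82
The 2 values of 13.53 occupy positions 1–2 → each gets rank 2.
The 3 values of 11.96 occupy positions 3–5 → each gets rank 5.
The 2 values of 11.5 occupy positions 6–7 → each gets rank 7.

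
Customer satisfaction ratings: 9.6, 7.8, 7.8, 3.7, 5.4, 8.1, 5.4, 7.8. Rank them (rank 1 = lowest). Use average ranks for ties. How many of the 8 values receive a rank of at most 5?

Sorted (ascending): 3.7, 5.4, 5.4, 7.8, 7.8, 7.8, 8.1, 9.6
The 2 values of 5.4 occupy positions 2–3 → average rank (2+3)/2 = 2.5.
The 3 values of 7.8 occupy positions 4–6 → average rank 5.
Ranks ≤ 5: {1, 2.5, 2.5, 5, 5, 5} → 6 values.

6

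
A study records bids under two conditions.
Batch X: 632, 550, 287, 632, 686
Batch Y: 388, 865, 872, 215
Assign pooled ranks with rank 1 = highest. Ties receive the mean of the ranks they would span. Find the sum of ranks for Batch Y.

Sorted (descending): 872, 865, 686, 632, 632, 550, 388, 287, 215
The 2 values of 632 occupy positions 4–5 → average rank (4+5)/2 = 4.5.
Batch Y values → pooled ranks: 388→7, 865→2, 872→1, 215→9
Rank sum = 7 + 2 + 1 + 9 = 19

19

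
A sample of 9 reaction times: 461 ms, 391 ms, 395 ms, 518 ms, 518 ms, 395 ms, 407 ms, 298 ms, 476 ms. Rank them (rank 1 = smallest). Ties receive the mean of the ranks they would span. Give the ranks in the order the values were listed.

Sorted (ascending): 298, 391, 395, 395, 407, 461, 476, 518, 518
The 2 values of 395 occupy positions 3–4 → average rank (3+4)/2 = 3.5.
The 2 values of 518 occupy positions 8–9 → average rank (8+9)/2 = 8.5.

6, 2, 3.5, 8.5, 8.5, 3.5, 5, 1, 7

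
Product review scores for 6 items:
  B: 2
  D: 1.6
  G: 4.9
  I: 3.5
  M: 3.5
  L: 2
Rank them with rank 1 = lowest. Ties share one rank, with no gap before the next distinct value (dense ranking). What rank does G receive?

Sorted (ascending): 1.6, 2, 2, 3.5, 3.5, 4.9
The 2 values of 2 share dense rank 2.
The 2 values of 3.5 share dense rank 3.
Remaining distinct values take the next consecutive integers.
G has value 4.9 → rank 4.

4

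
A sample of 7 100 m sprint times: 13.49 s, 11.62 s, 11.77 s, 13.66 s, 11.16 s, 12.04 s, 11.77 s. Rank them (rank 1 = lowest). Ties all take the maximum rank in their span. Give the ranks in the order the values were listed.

Sorted (ascending): 11.16, 11.62, 11.77, 11.77, 12.04, 13.49, 13.66
The 2 values of 11.77 occupy positions 3–4 → each gets rank 4.

6, 2, 4, 7, 1, 5, 4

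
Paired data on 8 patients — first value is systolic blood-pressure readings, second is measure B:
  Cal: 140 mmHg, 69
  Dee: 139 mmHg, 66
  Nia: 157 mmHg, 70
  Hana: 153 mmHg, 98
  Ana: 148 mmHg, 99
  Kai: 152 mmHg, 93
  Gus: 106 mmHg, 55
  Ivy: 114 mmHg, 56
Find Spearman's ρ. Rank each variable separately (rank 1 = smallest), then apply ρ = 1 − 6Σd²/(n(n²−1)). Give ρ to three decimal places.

0.786

Ranks of variable 1: 4, 3, 8, 7, 5, 6, 1, 2
Ranks of variable 2: 4, 3, 5, 7, 8, 6, 1, 2
d = r₁ − r₂: 0, 0, 3, 0, -3, 0, 0, 0
d²: 0, 0, 9, 0, 9, 0, 0, 0; Σd² = 18
ρ = 1 − 6·18/(8·63) = 1 − 108/504 = 0.786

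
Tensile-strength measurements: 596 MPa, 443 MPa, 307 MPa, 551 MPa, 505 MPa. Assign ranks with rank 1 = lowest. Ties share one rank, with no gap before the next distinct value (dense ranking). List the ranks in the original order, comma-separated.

Sorted (ascending): 307, 443, 505, 551, 596
No ties — each value takes its position as its rank.

5, 2, 1, 4, 3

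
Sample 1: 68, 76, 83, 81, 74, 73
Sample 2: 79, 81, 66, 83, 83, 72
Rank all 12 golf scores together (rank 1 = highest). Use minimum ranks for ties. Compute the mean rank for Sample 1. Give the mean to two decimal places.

Sorted (descending): 83, 83, 83, 81, 81, 79, 76, 74, 73, 72, 68, 66
The 3 values of 83 occupy positions 1–3 → each gets rank 1.
The 2 values of 81 occupy positions 4–5 → each gets rank 4.
Sample 1 values → pooled ranks: 68→11, 76→7, 83→1, 81→4, 74→8, 73→9
Mean rank = (11 + 7 + 1 + 4 + 8 + 9) / 6 = 6.67

6.67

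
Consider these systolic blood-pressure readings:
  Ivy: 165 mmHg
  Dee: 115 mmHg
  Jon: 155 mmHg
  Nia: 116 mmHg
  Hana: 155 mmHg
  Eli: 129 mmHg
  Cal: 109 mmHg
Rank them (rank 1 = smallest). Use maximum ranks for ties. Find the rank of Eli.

4

Sorted (ascending): 109, 115, 116, 129, 155, 155, 165
The 2 values of 155 occupy positions 5–6 → each gets rank 6.
Eli has value 129 mmHg → rank 4.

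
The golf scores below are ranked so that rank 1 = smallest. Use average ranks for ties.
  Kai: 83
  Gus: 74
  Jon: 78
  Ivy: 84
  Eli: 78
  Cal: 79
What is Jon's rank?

Sorted (ascending): 74, 78, 78, 79, 83, 84
The 2 values of 78 occupy positions 2–3 → average rank (2+3)/2 = 2.5.
Jon has value 78 → rank 2.5.

2.5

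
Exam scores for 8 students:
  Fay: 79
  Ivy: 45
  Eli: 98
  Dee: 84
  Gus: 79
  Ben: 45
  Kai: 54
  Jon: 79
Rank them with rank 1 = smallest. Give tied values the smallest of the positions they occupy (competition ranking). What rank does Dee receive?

Sorted (ascending): 45, 45, 54, 79, 79, 79, 84, 98
The 2 values of 45 occupy positions 1–2 → each gets rank 1.
The 3 values of 79 occupy positions 4–6 → each gets rank 4.
Dee has value 84 → rank 7.

7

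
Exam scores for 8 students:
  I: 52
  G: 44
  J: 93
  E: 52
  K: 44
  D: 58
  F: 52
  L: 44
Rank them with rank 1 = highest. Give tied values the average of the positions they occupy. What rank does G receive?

Sorted (descending): 93, 58, 52, 52, 52, 44, 44, 44
The 3 values of 52 occupy positions 3–5 → average rank 4.
The 3 values of 44 occupy positions 6–8 → average rank 7.
G has value 44 → rank 7.

7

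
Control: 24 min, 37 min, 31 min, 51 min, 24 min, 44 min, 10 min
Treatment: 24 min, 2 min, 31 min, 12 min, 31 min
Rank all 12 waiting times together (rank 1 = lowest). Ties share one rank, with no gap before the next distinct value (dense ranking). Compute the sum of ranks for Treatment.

Sorted (ascending): 2, 10, 12, 24, 24, 24, 31, 31, 31, 37, 44, 51
The 3 values of 24 share dense rank 4.
The 3 values of 31 share dense rank 5.
Remaining distinct values take the next consecutive integers.
Treatment values → pooled ranks: 24→4, 2→1, 31→5, 12→3, 31→5
Rank sum = 4 + 1 + 5 + 3 + 5 = 18

18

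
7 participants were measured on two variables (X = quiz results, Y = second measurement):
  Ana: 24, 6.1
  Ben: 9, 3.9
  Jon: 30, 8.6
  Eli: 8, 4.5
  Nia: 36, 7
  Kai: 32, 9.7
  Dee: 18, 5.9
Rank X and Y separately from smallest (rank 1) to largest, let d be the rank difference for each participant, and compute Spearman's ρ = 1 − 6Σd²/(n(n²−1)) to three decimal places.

Ranks of variable 1: 4, 2, 5, 1, 7, 6, 3
Ranks of variable 2: 4, 1, 6, 2, 5, 7, 3
d = r₁ − r₂: 0, 1, -1, -1, 2, -1, 0
d²: 0, 1, 1, 1, 4, 1, 0; Σd² = 8
ρ = 1 − 6·8/(7·48) = 1 − 48/336 = 0.857

0.857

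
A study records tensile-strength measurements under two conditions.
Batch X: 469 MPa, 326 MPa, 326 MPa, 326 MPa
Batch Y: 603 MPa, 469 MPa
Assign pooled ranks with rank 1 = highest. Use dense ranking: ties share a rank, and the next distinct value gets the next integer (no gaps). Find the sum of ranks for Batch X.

Sorted (descending): 603, 469, 469, 326, 326, 326
The 2 values of 469 share dense rank 2.
The 3 values of 326 share dense rank 3.
Remaining distinct values take the next consecutive integers.
Batch X values → pooled ranks: 469→2, 326→3, 326→3, 326→3
Rank sum = 2 + 3 + 3 + 3 = 11

11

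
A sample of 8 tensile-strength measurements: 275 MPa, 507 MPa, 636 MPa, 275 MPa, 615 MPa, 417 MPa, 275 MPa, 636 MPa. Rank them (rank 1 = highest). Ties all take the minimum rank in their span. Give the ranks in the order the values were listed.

Sorted (descending): 636, 636, 615, 507, 417, 275, 275, 275
The 2 values of 636 occupy positions 1–2 → each gets rank 1.
The 3 values of 275 occupy positions 6–8 → each gets rank 6.

6, 4, 1, 6, 3, 5, 6, 1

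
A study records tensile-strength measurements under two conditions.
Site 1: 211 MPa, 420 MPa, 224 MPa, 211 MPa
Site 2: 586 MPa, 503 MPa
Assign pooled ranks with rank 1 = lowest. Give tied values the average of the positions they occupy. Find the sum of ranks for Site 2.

Sorted (ascending): 211, 211, 224, 420, 503, 586
The 2 values of 211 occupy positions 1–2 → average rank (1+2)/2 = 1.5.
Site 2 values → pooled ranks: 586→6, 503→5
Rank sum = 6 + 5 = 11

11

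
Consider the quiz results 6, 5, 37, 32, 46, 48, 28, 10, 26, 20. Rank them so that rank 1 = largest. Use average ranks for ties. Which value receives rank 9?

6

Sorted (descending): 48, 46, 37, 32, 28, 26, 20, 10, 6, 5
No ties — each value takes its position as its rank.
Rank 9 → value 6.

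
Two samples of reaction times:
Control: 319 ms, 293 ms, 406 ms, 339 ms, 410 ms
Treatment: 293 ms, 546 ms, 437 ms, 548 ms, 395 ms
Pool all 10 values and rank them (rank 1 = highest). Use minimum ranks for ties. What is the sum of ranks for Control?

33

Sorted (descending): 548, 546, 437, 410, 406, 395, 339, 319, 293, 293
The 2 values of 293 occupy positions 9–10 → each gets rank 9.
Control values → pooled ranks: 319→8, 293→9, 406→5, 339→7, 410→4
Rank sum = 8 + 9 + 5 + 7 + 4 = 33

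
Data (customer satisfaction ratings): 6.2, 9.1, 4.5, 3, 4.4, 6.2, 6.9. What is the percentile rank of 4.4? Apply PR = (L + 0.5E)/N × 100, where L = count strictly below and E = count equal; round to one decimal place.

N = 7.
Strictly below 4.4: 1. Equal to 4.4: 1.
PR = (1 + 0.5·1)/7 × 100 = 21.4

21.4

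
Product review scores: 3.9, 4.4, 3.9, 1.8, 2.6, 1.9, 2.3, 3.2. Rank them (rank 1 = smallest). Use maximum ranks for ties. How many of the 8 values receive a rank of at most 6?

Sorted (ascending): 1.8, 1.9, 2.3, 2.6, 3.2, 3.9, 3.9, 4.4
The 2 values of 3.9 occupy positions 6–7 → each gets rank 7.
Ranks ≤ 6: {1, 2, 3, 4, 5} → 5 values.

5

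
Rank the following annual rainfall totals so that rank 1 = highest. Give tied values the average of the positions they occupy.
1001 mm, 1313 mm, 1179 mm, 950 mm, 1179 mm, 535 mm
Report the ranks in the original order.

4, 1, 2.5, 5, 2.5, 6

Sorted (descending): 1313, 1179, 1179, 1001, 950, 535
The 2 values of 1179 occupy positions 2–3 → average rank (2+3)/2 = 2.5.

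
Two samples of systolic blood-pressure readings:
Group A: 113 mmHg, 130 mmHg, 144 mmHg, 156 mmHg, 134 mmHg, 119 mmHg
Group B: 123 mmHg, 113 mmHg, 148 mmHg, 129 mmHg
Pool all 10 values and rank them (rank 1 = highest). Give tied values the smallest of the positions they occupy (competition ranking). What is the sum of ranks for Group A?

Sorted (descending): 156, 148, 144, 134, 130, 129, 123, 119, 113, 113
The 2 values of 113 occupy positions 9–10 → each gets rank 9.
Group A values → pooled ranks: 113→9, 130→5, 144→3, 156→1, 134→4, 119→8
Rank sum = 9 + 5 + 3 + 1 + 4 + 8 = 30

30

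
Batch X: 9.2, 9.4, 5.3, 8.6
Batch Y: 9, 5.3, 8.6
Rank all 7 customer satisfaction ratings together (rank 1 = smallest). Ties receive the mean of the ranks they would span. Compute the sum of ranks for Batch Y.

10

Sorted (ascending): 5.3, 5.3, 8.6, 8.6, 9, 9.2, 9.4
The 2 values of 5.3 occupy positions 1–2 → average rank (1+2)/2 = 1.5.
The 2 values of 8.6 occupy positions 3–4 → average rank (3+4)/2 = 3.5.
Batch Y values → pooled ranks: 9→5, 5.3→1.5, 8.6→3.5
Rank sum = 5 + 1.5 + 3.5 = 10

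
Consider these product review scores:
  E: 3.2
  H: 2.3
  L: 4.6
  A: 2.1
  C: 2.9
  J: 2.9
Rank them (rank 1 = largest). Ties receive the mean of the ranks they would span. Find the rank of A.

Sorted (descending): 4.6, 3.2, 2.9, 2.9, 2.3, 2.1
The 2 values of 2.9 occupy positions 3–4 → average rank (3+4)/2 = 3.5.
A has value 2.1 → rank 6.

6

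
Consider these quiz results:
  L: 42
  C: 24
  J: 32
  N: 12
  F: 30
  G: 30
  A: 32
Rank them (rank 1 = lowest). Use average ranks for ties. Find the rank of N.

1

Sorted (ascending): 12, 24, 30, 30, 32, 32, 42
The 2 values of 30 occupy positions 3–4 → average rank (3+4)/2 = 3.5.
The 2 values of 32 occupy positions 5–6 → average rank (5+6)/2 = 5.5.
N has value 12 → rank 1.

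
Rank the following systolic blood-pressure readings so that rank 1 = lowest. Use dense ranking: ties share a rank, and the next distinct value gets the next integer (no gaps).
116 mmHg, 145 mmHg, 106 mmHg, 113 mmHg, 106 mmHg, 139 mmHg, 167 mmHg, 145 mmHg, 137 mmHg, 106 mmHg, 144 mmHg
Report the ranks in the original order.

Sorted (ascending): 106, 106, 106, 113, 116, 137, 139, 144, 145, 145, 167
The 3 values of 106 share dense rank 1.
The 2 values of 145 share dense rank 7.
Remaining distinct values take the next consecutive integers.

3, 7, 1, 2, 1, 5, 8, 7, 4, 1, 6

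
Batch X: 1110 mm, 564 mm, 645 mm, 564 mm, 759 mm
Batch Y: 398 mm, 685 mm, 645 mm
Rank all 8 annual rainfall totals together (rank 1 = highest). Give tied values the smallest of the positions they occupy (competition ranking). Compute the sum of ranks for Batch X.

19

Sorted (descending): 1110, 759, 685, 645, 645, 564, 564, 398
The 2 values of 645 occupy positions 4–5 → each gets rank 4.
The 2 values of 564 occupy positions 6–7 → each gets rank 6.
Batch X values → pooled ranks: 1110→1, 564→6, 645→4, 564→6, 759→2
Rank sum = 1 + 6 + 4 + 6 + 2 = 19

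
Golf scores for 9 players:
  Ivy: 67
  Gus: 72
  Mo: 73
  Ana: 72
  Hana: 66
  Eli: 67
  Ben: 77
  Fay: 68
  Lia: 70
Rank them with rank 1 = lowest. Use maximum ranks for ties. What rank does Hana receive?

1

Sorted (ascending): 66, 67, 67, 68, 70, 72, 72, 73, 77
The 2 values of 67 occupy positions 2–3 → each gets rank 3.
The 2 values of 72 occupy positions 6–7 → each gets rank 7.
Hana has value 66 → rank 1.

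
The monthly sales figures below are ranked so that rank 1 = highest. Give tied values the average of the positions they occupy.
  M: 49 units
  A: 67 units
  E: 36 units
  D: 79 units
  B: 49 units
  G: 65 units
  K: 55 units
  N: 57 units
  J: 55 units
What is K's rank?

Sorted (descending): 79, 67, 65, 57, 55, 55, 49, 49, 36
The 2 values of 55 occupy positions 5–6 → average rank (5+6)/2 = 5.5.
The 2 values of 49 occupy positions 7–8 → average rank (7+8)/2 = 7.5.
K has value 55 units → rank 5.5.

5.5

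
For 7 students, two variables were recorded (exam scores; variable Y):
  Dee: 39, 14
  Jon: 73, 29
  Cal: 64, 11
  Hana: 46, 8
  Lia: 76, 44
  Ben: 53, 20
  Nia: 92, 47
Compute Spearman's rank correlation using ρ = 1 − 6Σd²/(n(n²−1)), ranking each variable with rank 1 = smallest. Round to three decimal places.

0.821

Ranks of variable 1: 1, 5, 4, 2, 6, 3, 7
Ranks of variable 2: 3, 5, 2, 1, 6, 4, 7
d = r₁ − r₂: -2, 0, 2, 1, 0, -1, 0
d²: 4, 0, 4, 1, 0, 1, 0; Σd² = 10
ρ = 1 − 6·10/(7·48) = 1 − 60/336 = 0.821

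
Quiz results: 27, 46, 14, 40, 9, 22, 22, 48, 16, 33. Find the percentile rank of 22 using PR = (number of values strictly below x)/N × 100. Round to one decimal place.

30.0

N = 10.
Strictly below 22: 3. Equal to 22: 2.
PR = 3/10 × 100 = 30.0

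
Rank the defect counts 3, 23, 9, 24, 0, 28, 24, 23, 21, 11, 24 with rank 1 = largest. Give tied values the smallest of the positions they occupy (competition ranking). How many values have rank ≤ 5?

6

Sorted (descending): 28, 24, 24, 24, 23, 23, 21, 11, 9, 3, 0
The 3 values of 24 occupy positions 2–4 → each gets rank 2.
The 2 values of 23 occupy positions 5–6 → each gets rank 5.
Ranks ≤ 5: {1, 2, 2, 2, 5, 5} → 6 values.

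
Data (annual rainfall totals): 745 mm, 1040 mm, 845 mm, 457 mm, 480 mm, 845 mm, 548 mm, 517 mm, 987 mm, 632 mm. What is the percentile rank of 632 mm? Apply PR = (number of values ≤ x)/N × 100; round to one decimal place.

50.0

N = 10.
Strictly below 632: 4. Equal to 632: 1.
PR = 5/10 × 100 = 50.0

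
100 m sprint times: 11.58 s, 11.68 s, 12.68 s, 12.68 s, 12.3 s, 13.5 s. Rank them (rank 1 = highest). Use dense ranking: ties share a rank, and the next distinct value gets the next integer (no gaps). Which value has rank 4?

Sorted (descending): 13.5, 12.68, 12.68, 12.3, 11.68, 11.58
The 2 values of 12.68 share dense rank 2.
Remaining distinct values take the next consecutive integers.
Rank 4 → value 11.68.

11.68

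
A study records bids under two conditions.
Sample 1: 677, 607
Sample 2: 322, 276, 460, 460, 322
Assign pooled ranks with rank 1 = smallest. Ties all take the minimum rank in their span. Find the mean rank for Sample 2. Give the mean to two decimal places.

Sorted (ascending): 276, 322, 322, 460, 460, 607, 677
The 2 values of 322 occupy positions 2–3 → each gets rank 2.
The 2 values of 460 occupy positions 4–5 → each gets rank 4.
Sample 2 values → pooled ranks: 322→2, 276→1, 460→4, 460→4, 322→2
Mean rank = (2 + 1 + 4 + 4 + 2) / 5 = 2.60

2.60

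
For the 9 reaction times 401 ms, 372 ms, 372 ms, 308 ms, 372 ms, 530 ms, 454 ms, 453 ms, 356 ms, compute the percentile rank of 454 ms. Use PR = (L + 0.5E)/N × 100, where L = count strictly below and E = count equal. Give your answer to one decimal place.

N = 9.
Strictly below 454: 7. Equal to 454: 1.
PR = (7 + 0.5·1)/9 × 100 = 83.3

83.3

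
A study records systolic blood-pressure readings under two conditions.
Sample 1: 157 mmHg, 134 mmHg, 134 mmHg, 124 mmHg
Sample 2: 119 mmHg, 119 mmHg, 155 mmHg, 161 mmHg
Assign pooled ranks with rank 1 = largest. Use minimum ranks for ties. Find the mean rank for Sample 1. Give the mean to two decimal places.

Sorted (descending): 161, 157, 155, 134, 134, 124, 119, 119
The 2 values of 134 occupy positions 4–5 → each gets rank 4.
The 2 values of 119 occupy positions 7–8 → each gets rank 7.
Sample 1 values → pooled ranks: 157→2, 134→4, 134→4, 124→6
Mean rank = (2 + 4 + 4 + 6) / 4 = 4.00

4.00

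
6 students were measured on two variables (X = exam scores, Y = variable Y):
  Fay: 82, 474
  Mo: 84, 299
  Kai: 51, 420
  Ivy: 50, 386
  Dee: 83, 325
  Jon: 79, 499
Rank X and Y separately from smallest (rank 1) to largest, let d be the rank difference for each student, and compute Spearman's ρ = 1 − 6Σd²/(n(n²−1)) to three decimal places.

-0.486

Ranks of variable 1: 4, 6, 2, 1, 5, 3
Ranks of variable 2: 5, 1, 4, 3, 2, 6
d = r₁ − r₂: -1, 5, -2, -2, 3, -3
d²: 1, 25, 4, 4, 9, 9; Σd² = 52
ρ = 1 − 6·52/(6·35) = 1 − 312/210 = -0.486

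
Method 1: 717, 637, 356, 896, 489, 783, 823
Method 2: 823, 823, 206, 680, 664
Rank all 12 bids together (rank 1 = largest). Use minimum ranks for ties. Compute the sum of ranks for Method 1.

Sorted (descending): 896, 823, 823, 823, 783, 717, 680, 664, 637, 489, 356, 206
The 3 values of 823 occupy positions 2–4 → each gets rank 2.
Method 1 values → pooled ranks: 717→6, 637→9, 356→11, 896→1, 489→10, 783→5, 823→2
Rank sum = 6 + 9 + 11 + 1 + 10 + 5 + 2 = 44

44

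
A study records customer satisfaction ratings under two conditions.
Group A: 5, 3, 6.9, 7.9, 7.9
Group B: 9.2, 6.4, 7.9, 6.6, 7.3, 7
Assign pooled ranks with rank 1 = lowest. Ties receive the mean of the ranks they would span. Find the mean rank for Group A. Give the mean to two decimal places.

5.20

Sorted (ascending): 3, 5, 6.4, 6.6, 6.9, 7, 7.3, 7.9, 7.9, 7.9, 9.2
The 3 values of 7.9 occupy positions 8–10 → average rank 9.
Group A values → pooled ranks: 5→2, 3→1, 6.9→5, 7.9→9, 7.9→9
Mean rank = (2 + 1 + 5 + 9 + 9) / 5 = 5.20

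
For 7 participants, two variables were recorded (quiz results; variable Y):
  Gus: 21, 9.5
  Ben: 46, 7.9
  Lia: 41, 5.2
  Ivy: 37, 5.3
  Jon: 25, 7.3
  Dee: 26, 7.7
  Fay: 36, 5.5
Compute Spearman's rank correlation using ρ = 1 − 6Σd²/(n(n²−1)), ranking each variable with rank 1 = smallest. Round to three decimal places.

Ranks of variable 1: 1, 7, 6, 5, 2, 3, 4
Ranks of variable 2: 7, 6, 1, 2, 4, 5, 3
d = r₁ − r₂: -6, 1, 5, 3, -2, -2, 1
d²: 36, 1, 25, 9, 4, 4, 1; Σd² = 80
ρ = 1 − 6·80/(7·48) = 1 − 480/336 = -0.429

-0.429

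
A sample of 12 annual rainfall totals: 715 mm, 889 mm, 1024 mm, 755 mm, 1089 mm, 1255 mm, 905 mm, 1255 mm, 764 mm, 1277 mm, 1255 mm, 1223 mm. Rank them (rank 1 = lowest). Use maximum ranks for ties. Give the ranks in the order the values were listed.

Sorted (ascending): 715, 755, 764, 889, 905, 1024, 1089, 1223, 1255, 1255, 1255, 1277
The 3 values of 1255 occupy positions 9–11 → each gets rank 11.

1, 4, 6, 2, 7, 11, 5, 11, 3, 12, 11, 8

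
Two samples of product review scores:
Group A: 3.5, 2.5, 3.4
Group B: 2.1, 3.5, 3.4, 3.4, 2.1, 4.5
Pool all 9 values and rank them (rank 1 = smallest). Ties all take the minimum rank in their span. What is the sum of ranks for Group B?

Sorted (ascending): 2.1, 2.1, 2.5, 3.4, 3.4, 3.4, 3.5, 3.5, 4.5
The 2 values of 2.1 occupy positions 1–2 → each gets rank 1.
The 3 values of 3.4 occupy positions 4–6 → each gets rank 4.
The 2 values of 3.5 occupy positions 7–8 → each gets rank 7.
Group B values → pooled ranks: 2.1→1, 3.5→7, 3.4→4, 3.4→4, 2.1→1, 4.5→9
Rank sum = 1 + 7 + 4 + 4 + 1 + 9 = 26

26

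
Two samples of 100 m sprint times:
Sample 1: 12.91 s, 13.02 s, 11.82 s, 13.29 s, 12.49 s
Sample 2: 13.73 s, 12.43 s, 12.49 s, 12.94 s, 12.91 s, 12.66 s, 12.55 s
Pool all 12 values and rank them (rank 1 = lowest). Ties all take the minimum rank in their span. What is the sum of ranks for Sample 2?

44

Sorted (ascending): 11.82, 12.43, 12.49, 12.49, 12.55, 12.66, 12.91, 12.91, 12.94, 13.02, 13.29, 13.73
The 2 values of 12.49 occupy positions 3–4 → each gets rank 3.
The 2 values of 12.91 occupy positions 7–8 → each gets rank 7.
Sample 2 values → pooled ranks: 13.73→12, 12.43→2, 12.49→3, 12.94→9, 12.91→7, 12.66→6, 12.55→5
Rank sum = 12 + 2 + 3 + 9 + 7 + 6 + 5 = 44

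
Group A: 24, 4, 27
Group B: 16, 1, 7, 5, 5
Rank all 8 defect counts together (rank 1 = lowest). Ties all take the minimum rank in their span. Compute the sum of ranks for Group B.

18

Sorted (ascending): 1, 4, 5, 5, 7, 16, 24, 27
The 2 values of 5 occupy positions 3–4 → each gets rank 3.
Group B values → pooled ranks: 16→6, 1→1, 7→5, 5→3, 5→3
Rank sum = 6 + 1 + 5 + 3 + 3 = 18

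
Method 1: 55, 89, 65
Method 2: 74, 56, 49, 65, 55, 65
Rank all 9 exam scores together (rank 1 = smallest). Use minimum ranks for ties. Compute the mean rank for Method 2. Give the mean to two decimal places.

Sorted (ascending): 49, 55, 55, 56, 65, 65, 65, 74, 89
The 2 values of 55 occupy positions 2–3 → each gets rank 2.
The 3 values of 65 occupy positions 5–7 → each gets rank 5.
Method 2 values → pooled ranks: 74→8, 56→4, 49→1, 65→5, 55→2, 65→5
Mean rank = (8 + 4 + 1 + 5 + 2 + 5) / 6 = 4.17

4.17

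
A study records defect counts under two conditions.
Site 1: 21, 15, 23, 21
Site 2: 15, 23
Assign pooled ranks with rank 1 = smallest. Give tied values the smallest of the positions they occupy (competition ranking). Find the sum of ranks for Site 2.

6

Sorted (ascending): 15, 15, 21, 21, 23, 23
The 2 values of 15 occupy positions 1–2 → each gets rank 1.
The 2 values of 21 occupy positions 3–4 → each gets rank 3.
The 2 values of 23 occupy positions 5–6 → each gets rank 5.
Site 2 values → pooled ranks: 15→1, 23→5
Rank sum = 1 + 5 = 6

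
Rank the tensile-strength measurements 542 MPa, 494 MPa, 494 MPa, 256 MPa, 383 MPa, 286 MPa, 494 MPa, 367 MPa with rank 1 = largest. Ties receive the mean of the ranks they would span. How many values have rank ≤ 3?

Sorted (descending): 542, 494, 494, 494, 383, 367, 286, 256
The 3 values of 494 occupy positions 2–4 → average rank 3.
Ranks ≤ 3: {1, 3, 3, 3} → 4 values.

4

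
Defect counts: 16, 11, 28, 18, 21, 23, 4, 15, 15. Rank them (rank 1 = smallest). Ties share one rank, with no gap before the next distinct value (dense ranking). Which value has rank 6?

21

Sorted (ascending): 4, 11, 15, 15, 16, 18, 21, 23, 28
The 2 values of 15 share dense rank 3.
Remaining distinct values take the next consecutive integers.
Rank 6 → value 21.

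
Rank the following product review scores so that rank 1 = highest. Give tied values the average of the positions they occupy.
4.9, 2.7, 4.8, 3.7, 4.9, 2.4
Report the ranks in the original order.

Sorted (descending): 4.9, 4.9, 4.8, 3.7, 2.7, 2.4
The 2 values of 4.9 occupy positions 1–2 → average rank (1+2)/2 = 1.5.

1.5, 5, 3, 4, 1.5, 6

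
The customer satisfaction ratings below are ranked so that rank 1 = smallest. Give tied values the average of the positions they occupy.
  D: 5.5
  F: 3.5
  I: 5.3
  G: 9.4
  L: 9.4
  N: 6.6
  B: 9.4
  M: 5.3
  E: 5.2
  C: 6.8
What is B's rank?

9

Sorted (ascending): 3.5, 5.2, 5.3, 5.3, 5.5, 6.6, 6.8, 9.4, 9.4, 9.4
The 2 values of 5.3 occupy positions 3–4 → average rank (3+4)/2 = 3.5.
The 3 values of 9.4 occupy positions 8–10 → average rank 9.
B has value 9.4 → rank 9.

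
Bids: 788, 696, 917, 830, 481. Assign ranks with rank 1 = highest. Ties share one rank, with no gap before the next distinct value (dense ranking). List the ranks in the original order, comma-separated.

3, 4, 1, 2, 5

Sorted (descending): 917, 830, 788, 696, 481
No ties — each value takes its position as its rank.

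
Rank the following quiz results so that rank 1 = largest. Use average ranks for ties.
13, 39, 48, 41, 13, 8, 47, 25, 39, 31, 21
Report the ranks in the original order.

9.5, 4.5, 1, 3, 9.5, 11, 2, 7, 4.5, 6, 8

Sorted (descending): 48, 47, 41, 39, 39, 31, 25, 21, 13, 13, 8
The 2 values of 39 occupy positions 4–5 → average rank (4+5)/2 = 4.5.
The 2 values of 13 occupy positions 9–10 → average rank (9+10)/2 = 9.5.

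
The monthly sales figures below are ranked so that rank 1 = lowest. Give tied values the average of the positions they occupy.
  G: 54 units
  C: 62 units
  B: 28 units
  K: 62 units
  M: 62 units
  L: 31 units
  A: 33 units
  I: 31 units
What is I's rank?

2.5

Sorted (ascending): 28, 31, 31, 33, 54, 62, 62, 62
The 2 values of 31 occupy positions 2–3 → average rank (2+3)/2 = 2.5.
The 3 values of 62 occupy positions 6–8 → average rank 7.
I has value 31 units → rank 2.5.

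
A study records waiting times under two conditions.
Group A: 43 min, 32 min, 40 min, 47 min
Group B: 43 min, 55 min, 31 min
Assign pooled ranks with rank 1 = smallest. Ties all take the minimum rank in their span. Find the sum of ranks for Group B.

12

Sorted (ascending): 31, 32, 40, 43, 43, 47, 55
The 2 values of 43 occupy positions 4–5 → each gets rank 4.
Group B values → pooled ranks: 43→4, 55→7, 31→1
Rank sum = 4 + 7 + 1 = 12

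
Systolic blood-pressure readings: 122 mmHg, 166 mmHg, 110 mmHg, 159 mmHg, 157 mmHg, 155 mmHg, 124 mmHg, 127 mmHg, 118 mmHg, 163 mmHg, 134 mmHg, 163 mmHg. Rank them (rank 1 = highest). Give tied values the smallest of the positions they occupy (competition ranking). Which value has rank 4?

159

Sorted (descending): 166, 163, 163, 159, 157, 155, 134, 127, 124, 122, 118, 110
The 2 values of 163 occupy positions 2–3 → each gets rank 2.
Rank 4 → value 159.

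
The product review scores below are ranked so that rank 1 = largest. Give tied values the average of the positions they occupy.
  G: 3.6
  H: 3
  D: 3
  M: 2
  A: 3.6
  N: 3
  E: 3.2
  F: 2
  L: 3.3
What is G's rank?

1.5

Sorted (descending): 3.6, 3.6, 3.3, 3.2, 3, 3, 3, 2, 2
The 2 values of 3.6 occupy positions 1–2 → average rank (1+2)/2 = 1.5.
The 3 values of 3 occupy positions 5–7 → average rank 6.
The 2 values of 2 occupy positions 8–9 → average rank (8+9)/2 = 8.5.
G has value 3.6 → rank 1.5.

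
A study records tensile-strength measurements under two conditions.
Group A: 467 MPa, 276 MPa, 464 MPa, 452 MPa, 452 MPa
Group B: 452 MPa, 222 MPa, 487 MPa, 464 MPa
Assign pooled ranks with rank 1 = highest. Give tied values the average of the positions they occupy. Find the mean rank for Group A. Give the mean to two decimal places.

5.10

Sorted (descending): 487, 467, 464, 464, 452, 452, 452, 276, 222
The 2 values of 464 occupy positions 3–4 → average rank (3+4)/2 = 3.5.
The 3 values of 452 occupy positions 5–7 → average rank 6.
Group A values → pooled ranks: 467→2, 276→8, 464→3.5, 452→6, 452→6
Mean rank = (2 + 8 + 3.5 + 6 + 6) / 5 = 5.10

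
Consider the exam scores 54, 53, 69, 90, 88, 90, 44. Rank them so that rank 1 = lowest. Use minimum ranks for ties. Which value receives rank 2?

Sorted (ascending): 44, 53, 54, 69, 88, 90, 90
The 2 values of 90 occupy positions 6–7 → each gets rank 6.
Rank 2 → value 53.

53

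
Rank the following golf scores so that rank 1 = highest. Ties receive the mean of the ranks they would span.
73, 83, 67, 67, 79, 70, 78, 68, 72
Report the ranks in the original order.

Sorted (descending): 83, 79, 78, 73, 72, 70, 68, 67, 67
The 2 values of 67 occupy positions 8–9 → average rank (8+9)/2 = 8.5.

4, 1, 8.5, 8.5, 2, 6, 3, 7, 5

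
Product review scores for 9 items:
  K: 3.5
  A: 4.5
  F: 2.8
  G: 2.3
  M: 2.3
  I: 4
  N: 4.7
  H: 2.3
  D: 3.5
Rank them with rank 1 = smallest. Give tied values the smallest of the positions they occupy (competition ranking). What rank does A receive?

8

Sorted (ascending): 2.3, 2.3, 2.3, 2.8, 3.5, 3.5, 4, 4.5, 4.7
The 3 values of 2.3 occupy positions 1–3 → each gets rank 1.
The 2 values of 3.5 occupy positions 5–6 → each gets rank 5.
A has value 4.5 → rank 8.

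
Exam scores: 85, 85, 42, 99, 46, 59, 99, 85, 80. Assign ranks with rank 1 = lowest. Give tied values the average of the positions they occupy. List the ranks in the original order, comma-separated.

6, 6, 1, 8.5, 2, 3, 8.5, 6, 4

Sorted (ascending): 42, 46, 59, 80, 85, 85, 85, 99, 99
The 3 values of 85 occupy positions 5–7 → average rank 6.
The 2 values of 99 occupy positions 8–9 → average rank (8+9)/2 = 8.5.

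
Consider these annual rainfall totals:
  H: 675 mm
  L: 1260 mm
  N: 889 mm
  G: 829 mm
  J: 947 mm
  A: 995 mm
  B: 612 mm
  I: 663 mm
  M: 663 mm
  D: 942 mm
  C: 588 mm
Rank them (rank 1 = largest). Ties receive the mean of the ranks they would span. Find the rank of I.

Sorted (descending): 1260, 995, 947, 942, 889, 829, 675, 663, 663, 612, 588
The 2 values of 663 occupy positions 8–9 → average rank (8+9)/2 = 8.5.
I has value 663 mm → rank 8.5.

8.5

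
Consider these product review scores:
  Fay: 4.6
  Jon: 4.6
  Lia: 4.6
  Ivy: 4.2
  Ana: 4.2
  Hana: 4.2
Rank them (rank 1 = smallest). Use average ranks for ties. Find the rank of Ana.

2

Sorted (ascending): 4.2, 4.2, 4.2, 4.6, 4.6, 4.6
The 3 values of 4.2 occupy positions 1–3 → average rank 2.
The 3 values of 4.6 occupy positions 4–6 → average rank 5.
Ana has value 4.2 → rank 2.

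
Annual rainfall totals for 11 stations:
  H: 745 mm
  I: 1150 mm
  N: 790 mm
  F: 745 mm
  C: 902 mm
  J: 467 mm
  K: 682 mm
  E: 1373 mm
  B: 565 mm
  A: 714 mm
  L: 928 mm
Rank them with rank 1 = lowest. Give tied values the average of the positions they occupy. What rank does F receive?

5.5

Sorted (ascending): 467, 565, 682, 714, 745, 745, 790, 902, 928, 1150, 1373
The 2 values of 745 occupy positions 5–6 → average rank (5+6)/2 = 5.5.
F has value 745 mm → rank 5.5.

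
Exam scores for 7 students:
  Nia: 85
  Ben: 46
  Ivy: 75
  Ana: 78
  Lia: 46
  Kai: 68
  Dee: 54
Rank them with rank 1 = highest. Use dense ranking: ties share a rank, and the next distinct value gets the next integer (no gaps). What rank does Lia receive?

Sorted (descending): 85, 78, 75, 68, 54, 46, 46
The 2 values of 46 share dense rank 6.
Remaining distinct values take the next consecutive integers.
Lia has value 46 → rank 6.

6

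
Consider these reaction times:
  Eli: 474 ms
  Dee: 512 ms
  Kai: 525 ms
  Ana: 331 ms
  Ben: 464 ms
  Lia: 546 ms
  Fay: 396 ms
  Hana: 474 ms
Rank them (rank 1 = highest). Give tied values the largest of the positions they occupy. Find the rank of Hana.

Sorted (descending): 546, 525, 512, 474, 474, 464, 396, 331
The 2 values of 474 occupy positions 4–5 → each gets rank 5.
Hana has value 474 ms → rank 5.

5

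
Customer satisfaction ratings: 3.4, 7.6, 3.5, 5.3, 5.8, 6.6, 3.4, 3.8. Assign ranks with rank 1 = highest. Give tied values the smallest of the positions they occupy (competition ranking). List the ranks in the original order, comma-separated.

Sorted (descending): 7.6, 6.6, 5.8, 5.3, 3.8, 3.5, 3.4, 3.4
The 2 values of 3.4 occupy positions 7–8 → each gets rank 7.

7, 1, 6, 4, 3, 2, 7, 5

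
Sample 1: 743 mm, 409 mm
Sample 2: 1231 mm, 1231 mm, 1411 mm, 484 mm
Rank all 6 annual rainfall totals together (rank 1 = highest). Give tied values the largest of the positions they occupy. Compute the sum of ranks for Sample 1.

10

Sorted (descending): 1411, 1231, 1231, 743, 484, 409
The 2 values of 1231 occupy positions 2–3 → each gets rank 3.
Sample 1 values → pooled ranks: 743→4, 409→6
Rank sum = 4 + 6 = 10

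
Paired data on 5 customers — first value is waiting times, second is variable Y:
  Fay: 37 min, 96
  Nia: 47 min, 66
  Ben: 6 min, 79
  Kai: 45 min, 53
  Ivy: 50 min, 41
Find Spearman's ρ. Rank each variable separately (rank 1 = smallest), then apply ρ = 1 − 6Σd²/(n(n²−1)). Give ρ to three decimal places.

Ranks of variable 1: 2, 4, 1, 3, 5
Ranks of variable 2: 5, 3, 4, 2, 1
d = r₁ − r₂: -3, 1, -3, 1, 4
d²: 9, 1, 9, 1, 16; Σd² = 36
ρ = 1 − 6·36/(5·24) = 1 − 216/120 = -0.800

-0.800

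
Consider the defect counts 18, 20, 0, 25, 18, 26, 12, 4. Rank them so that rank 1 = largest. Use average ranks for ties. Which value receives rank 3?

20

Sorted (descending): 26, 25, 20, 18, 18, 12, 4, 0
The 2 values of 18 occupy positions 4–5 → average rank (4+5)/2 = 4.5.
Rank 3 → value 20.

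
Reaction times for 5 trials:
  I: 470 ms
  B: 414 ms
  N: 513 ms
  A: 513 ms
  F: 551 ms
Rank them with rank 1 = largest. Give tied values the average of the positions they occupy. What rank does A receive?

2.5

Sorted (descending): 551, 513, 513, 470, 414
The 2 values of 513 occupy positions 2–3 → average rank (2+3)/2 = 2.5.
A has value 513 ms → rank 2.5.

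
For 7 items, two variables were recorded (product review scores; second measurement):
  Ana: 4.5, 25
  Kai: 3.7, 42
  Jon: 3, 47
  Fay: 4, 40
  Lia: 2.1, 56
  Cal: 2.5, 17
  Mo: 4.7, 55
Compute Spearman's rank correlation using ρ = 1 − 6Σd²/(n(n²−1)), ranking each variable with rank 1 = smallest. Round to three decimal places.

-0.107

Ranks of variable 1: 6, 4, 3, 5, 1, 2, 7
Ranks of variable 2: 2, 4, 5, 3, 7, 1, 6
d = r₁ − r₂: 4, 0, -2, 2, -6, 1, 1
d²: 16, 0, 4, 4, 36, 1, 1; Σd² = 62
ρ = 1 − 6·62/(7·48) = 1 − 372/336 = -0.107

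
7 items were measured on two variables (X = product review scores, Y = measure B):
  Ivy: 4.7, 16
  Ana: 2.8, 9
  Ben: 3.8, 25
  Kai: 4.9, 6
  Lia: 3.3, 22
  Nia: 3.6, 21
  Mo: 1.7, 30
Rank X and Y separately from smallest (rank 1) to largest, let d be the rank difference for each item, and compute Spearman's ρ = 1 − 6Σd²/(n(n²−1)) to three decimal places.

Ranks of variable 1: 6, 2, 5, 7, 3, 4, 1
Ranks of variable 2: 3, 2, 6, 1, 5, 4, 7
d = r₁ − r₂: 3, 0, -1, 6, -2, 0, -6
d²: 9, 0, 1, 36, 4, 0, 36; Σd² = 86
ρ = 1 − 6·86/(7·48) = 1 − 516/336 = -0.536

-0.536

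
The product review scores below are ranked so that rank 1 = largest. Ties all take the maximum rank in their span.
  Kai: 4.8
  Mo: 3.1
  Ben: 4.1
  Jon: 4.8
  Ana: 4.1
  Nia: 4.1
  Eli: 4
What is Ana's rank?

Sorted (descending): 4.8, 4.8, 4.1, 4.1, 4.1, 4, 3.1
The 2 values of 4.8 occupy positions 1–2 → each gets rank 2.
The 3 values of 4.1 occupy positions 3–5 → each gets rank 5.
Ana has value 4.1 → rank 5.

5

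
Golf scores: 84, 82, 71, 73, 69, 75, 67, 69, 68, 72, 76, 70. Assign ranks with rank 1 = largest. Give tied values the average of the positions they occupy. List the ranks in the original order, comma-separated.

Sorted (descending): 84, 82, 76, 75, 73, 72, 71, 70, 69, 69, 68, 67
The 2 values of 69 occupy positions 9–10 → average rank (9+10)/2 = 9.5.

1, 2, 7, 5, 9.5, 4, 12, 9.5, 11, 6, 3, 8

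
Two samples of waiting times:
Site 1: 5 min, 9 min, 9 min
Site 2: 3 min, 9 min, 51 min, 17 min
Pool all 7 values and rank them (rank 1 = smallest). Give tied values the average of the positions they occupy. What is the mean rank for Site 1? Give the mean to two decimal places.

3.33

Sorted (ascending): 3, 5, 9, 9, 9, 17, 51
The 3 values of 9 occupy positions 3–5 → average rank 4.
Site 1 values → pooled ranks: 5→2, 9→4, 9→4
Mean rank = (2 + 4 + 4) / 3 = 3.33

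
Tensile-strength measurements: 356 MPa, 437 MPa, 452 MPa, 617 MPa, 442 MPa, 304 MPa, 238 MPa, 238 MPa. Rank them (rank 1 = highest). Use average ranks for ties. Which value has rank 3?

Sorted (descending): 617, 452, 442, 437, 356, 304, 238, 238
The 2 values of 238 occupy positions 7–8 → average rank (7+8)/2 = 7.5.
Rank 3 → value 442.

442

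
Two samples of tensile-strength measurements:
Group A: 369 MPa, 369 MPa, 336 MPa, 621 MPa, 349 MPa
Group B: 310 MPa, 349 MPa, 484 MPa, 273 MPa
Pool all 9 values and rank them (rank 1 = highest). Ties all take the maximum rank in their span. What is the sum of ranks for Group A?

Sorted (descending): 621, 484, 369, 369, 349, 349, 336, 310, 273
The 2 values of 369 occupy positions 3–4 → each gets rank 4.
The 2 values of 349 occupy positions 5–6 → each gets rank 6.
Group A values → pooled ranks: 369→4, 369→4, 336→7, 621→1, 349→6
Rank sum = 4 + 4 + 7 + 1 + 6 = 22

22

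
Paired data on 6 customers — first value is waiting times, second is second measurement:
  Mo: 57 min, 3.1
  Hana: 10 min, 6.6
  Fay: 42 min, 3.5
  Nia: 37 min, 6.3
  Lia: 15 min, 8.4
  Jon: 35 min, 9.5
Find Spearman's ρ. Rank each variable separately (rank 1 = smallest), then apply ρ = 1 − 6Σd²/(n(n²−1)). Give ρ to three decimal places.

-0.771

Ranks of variable 1: 6, 1, 5, 4, 2, 3
Ranks of variable 2: 1, 4, 2, 3, 5, 6
d = r₁ − r₂: 5, -3, 3, 1, -3, -3
d²: 25, 9, 9, 1, 9, 9; Σd² = 62
ρ = 1 − 6·62/(6·35) = 1 − 372/210 = -0.771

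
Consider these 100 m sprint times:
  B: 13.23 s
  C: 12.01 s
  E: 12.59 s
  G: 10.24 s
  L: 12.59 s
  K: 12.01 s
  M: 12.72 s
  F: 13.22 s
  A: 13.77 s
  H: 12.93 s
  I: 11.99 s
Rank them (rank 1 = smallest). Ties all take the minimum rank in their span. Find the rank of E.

5

Sorted (ascending): 10.24, 11.99, 12.01, 12.01, 12.59, 12.59, 12.72, 12.93, 13.22, 13.23, 13.77
The 2 values of 12.01 occupy positions 3–4 → each gets rank 3.
The 2 values of 12.59 occupy positions 5–6 → each gets rank 5.
E has value 12.59 s → rank 5.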